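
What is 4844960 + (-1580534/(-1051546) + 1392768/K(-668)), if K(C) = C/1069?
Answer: 229705661573245/87804091 ≈ 2.6161e+6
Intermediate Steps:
K(C) = C/1069 (K(C) = C*(1/1069) = C/1069)
4844960 + (-1580534/(-1051546) + 1392768/K(-668)) = 4844960 + (-1580534/(-1051546) + 1392768/(((1/1069)*(-668)))) = 4844960 + (-1580534*(-1/1051546) + 1392768/(-668/1069)) = 4844960 + (790267/525773 + 1392768*(-1069/668)) = 4844960 + (790267/525773 - 372217248/167) = 4844960 - 195701647158115/87804091 = 229705661573245/87804091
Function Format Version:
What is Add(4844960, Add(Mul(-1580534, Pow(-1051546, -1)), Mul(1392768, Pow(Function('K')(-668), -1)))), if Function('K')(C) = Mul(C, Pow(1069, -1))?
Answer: Rational(229705661573245, 87804091) ≈ 2.6161e+6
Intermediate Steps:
Function('K')(C) = Mul(Rational(1, 1069), C) (Function('K')(C) = Mul(C, Rational(1, 1069)) = Mul(Rational(1, 1069), C))
Add(4844960, Add(Mul(-1580534, Pow(-1051546, -1)), Mul(1392768, Pow(Function('K')(-668), -1)))) = Add(4844960, Add(Mul(-1580534, Pow(-1051546, -1)), Mul(1392768, Pow(Mul(Rational(1, 1069), -668), -1)))) = Add(4844960, Add(Mul(-1580534, Rational(-1, 1051546)), Mul(1392768, Pow(Rational(-668, 1069), -1)))) = Add(4844960, Add(Rational(790267, 525773), Mul(1392768, Rational(-1069, 668)))) = Add(4844960, Add(Rational(790267, 525773), Rational(-372217248, 167))) = Add(4844960, Rational(-195701647158115, 87804091)) = Rational(229705661573245, 87804091)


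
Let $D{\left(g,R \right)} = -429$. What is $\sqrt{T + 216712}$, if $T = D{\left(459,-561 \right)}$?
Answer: $\sqrt{216283} \approx 465.06$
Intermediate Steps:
$T = -429$
$\sqrt{T + 216712} = \sqrt{-429 + 216712} = \sqrt{216283}$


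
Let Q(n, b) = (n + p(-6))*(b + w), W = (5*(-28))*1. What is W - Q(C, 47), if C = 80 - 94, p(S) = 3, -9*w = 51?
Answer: 944/3 ≈ 314.67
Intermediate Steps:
w = -17/3 (w = -1/9*51 = -17/3 ≈ -5.6667)
W = -140 (W = -140*1 = -140)
C = -14
Q(n, b) = (3 + n)*(-17/3 + b) (Q(n, b) = (n + 3)*(b - 17/3) = (3 + n)*(-17/3 + b))
W - Q(C, 47) = -140 - (-17 + 3*47 - 17/3*(-14) + 47*(-14)) = -140 - (-17 + 141 + 238/3 - 658) = -140 - 1*(-1364/3) = -140 + 1364/3 = 944/3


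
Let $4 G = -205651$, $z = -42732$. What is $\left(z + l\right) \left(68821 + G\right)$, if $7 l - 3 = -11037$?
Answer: $- \frac{10798616007}{14} \approx -7.7133 \cdot 10^{8}$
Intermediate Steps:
$G = - \frac{205651}{4}$ ($G = \frac{1}{4} \left(-205651\right) = - \frac{205651}{4} \approx -51413.0$)
$l = - \frac{11034}{7}$ ($l = \frac{3}{7} + \frac{1}{7} \left(-11037\right) = \frac{3}{7} - \frac{11037}{7} = - \frac{11034}{7} \approx -1576.3$)
$\left(z + l\right) \left(68821 + G\right) = \left(-42732 - \frac{11034}{7}\right) \left(68821 - \frac{205651}{4}\right) = \left(- \frac{310158}{7}\right) \frac{69633}{4} = - \frac{10798616007}{14}$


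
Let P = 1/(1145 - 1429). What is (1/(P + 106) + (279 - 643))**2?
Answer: 120060407155264/906190609 ≈ 1.3249e+5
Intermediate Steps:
P = -1/284 (P = 1/(-284) = -1/284 ≈ -0.0035211)
(1/(P + 106) + (279 - 643))**2 = (1/(-1/284 + 106) + (279 - 643))**2 = (1/(30103/284) - 364)**2 = (284/30103 - 364)**2 = (-10957208/30103)**2 = 120060407155264/906190609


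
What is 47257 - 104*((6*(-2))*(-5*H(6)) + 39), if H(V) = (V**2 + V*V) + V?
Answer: -443519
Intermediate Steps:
H(V) = V + 2*V**2 (H(V) = (V**2 + V**2) + V = 2*V**2 + V = V + 2*V**2)
47257 - 104*((6*(-2))*(-5*H(6)) + 39) = 47257 - 104*((6*(-2))*(-30*(1 + 2*6)) + 39) = 47257 - 104*(-(-60)*6*(1 + 12) + 39) = 47257 - 104*(-(-60)*6*13 + 39) = 47257 - 104*(-(-60)*78 + 39) = 47257 - 104*(-12*(-390) + 39) = 47257 - 104*(4680 + 39) = 47257 - 104*4719 = 47257 - 490776 = -443519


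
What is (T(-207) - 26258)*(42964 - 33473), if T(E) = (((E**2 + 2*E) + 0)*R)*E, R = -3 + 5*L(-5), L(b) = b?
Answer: 2334093175982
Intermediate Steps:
R = -28 (R = -3 + 5*(-5) = -3 - 25 = -28)
T(E) = E*(-56*E - 28*E**2) (T(E) = (((E**2 + 2*E) + 0)*(-28))*E = ((E**2 + 2*E)*(-28))*E = (-56*E - 28*E**2)*E = E*(-56*E - 28*E**2))
(T(-207) - 26258)*(42964 - 33473) = (28*(-207)**2*(-2 - 1*(-207)) - 26258)*(42964 - 33473) = (28*42849*(-2 + 207) - 26258)*9491 = (28*42849*205 - 26258)*9491 = (245953260 - 26258)*9491 = 245927002*9491 = 2334093175982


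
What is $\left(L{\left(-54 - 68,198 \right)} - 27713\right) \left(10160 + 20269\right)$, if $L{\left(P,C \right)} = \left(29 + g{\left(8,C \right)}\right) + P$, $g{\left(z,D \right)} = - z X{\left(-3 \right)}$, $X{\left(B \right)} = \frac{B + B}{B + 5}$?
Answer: $-845378478$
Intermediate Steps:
$X{\left(B \right)} = \frac{2 B}{5 + B}$
$g{\left(z,D \right)} = 3 z$ ($g{\left(z,D \right)} = - z 2 \left(-3\right) \frac{1}{5 - 3} = - z 2 \left(-3\right) \frac{1}{2} = - z \left(-3\right) = 3 z$)
$L{\left(P,C \right)} = 53 + P$ ($L{\left(P,C \right)} = \left(29 + 3 \cdot 8\right) + P = \left(29 + 24\right) + P = 53 + P$)
$\left(L{\left(-54 - 68,198 \right)} - 27713\right) \left(10160 + 20269\right) = \left(\left(53 - 122\right) - 27713\right) \left(10160 + 20269\right) = \left(\left(53 - 122\right) - 27713\right) 30429 = \left(-69 - 27713\right) 30429 = \left(-27782\right) 30429 = -845378478$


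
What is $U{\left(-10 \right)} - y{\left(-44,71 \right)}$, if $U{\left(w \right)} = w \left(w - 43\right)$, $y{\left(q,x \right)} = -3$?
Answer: $533$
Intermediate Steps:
$U{\left(w \right)} = w \left(-43 + w\right)$
$U{\left(-10 \right)} - y{\left(-44,71 \right)} = - 10 \left(-43 - 10\right) - -3 = \left(-10\right) \left(-53\right) + 3 = 530 + 3 = 533$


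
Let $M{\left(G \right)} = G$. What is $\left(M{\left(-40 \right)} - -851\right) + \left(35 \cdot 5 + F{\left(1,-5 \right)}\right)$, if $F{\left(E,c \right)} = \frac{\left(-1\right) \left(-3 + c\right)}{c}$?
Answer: $\frac{4922}{5} \approx 984.4$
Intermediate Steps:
$F{\left(E,c \right)} = \frac{3 - c}{c}$
$\left(M{\left(-40 \right)} - -851\right) + \left(35 \cdot 5 + F{\left(1,-5 \right)}\right) = \left(-40 - -851\right) + \left(35 \cdot 5 + \frac{3 - -5}{-5}\right) = \left(-40 + 851\right) + \left(175 - \frac{3 + 5}{5}\right) = 811 + \left(175 - \frac{8}{5}\right) = 811 + \frac{867}{5} = \frac{4922}{5}$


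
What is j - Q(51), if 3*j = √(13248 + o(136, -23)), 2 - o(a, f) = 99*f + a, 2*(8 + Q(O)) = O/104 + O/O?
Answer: 1509/208 + √15391/3 ≈ 48.608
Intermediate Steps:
Q(O) = -15/2 + O/208 (Q(O) = -8 + (O/104 + O/O)/2 = -8 + (O*(1/104) + 1)/2 = -8 + (O/104 + 1)/2 = -8 + (1 + O/104)/2 = -8 + (½ + O/208) = -15/2 + O/208)
o(a, f) = 2 - a - 99*f (o(a, f) = 2 - (99*f + a) = 2 - (a + 99*f) = 2 + (-a - 99*f) = 2 - a - 99*f)
j = √15391/3 (j = √(13248 + (2 - 1*136 - 99*(-23)))/3 = √(13248 + (2 - 136 + 2277))/3 = √(13248 + 2143)/3 = √15391/3 ≈ 41.354)
j - Q(51) = √15391/3 - (-15/2 + (1/208)*51) = √15391/3 - (-15/2 + 51/208) = √15391/3 - 1*(-1509/208) = √15391/3 + 1509/208 = 1509/208 + √15391/3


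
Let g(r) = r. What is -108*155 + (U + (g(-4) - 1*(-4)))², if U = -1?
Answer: -16739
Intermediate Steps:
-108*155 + (U + (g(-4) - 1*(-4)))² = -108*155 + (-1 + (-4 - 1*(-4)))² = -16740 + (-1 + (-4 + 4))² = -16740 + (-1 + 0)² = -16740 + (-1)² = -16740 + 1 = -16739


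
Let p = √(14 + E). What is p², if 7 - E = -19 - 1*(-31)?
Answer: 9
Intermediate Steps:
E = -5 (E = 7 - (-19 - 1*(-31)) = 7 - (-19 + 31) = 7 - 1*12 = 7 - 12 = -5)
p = 3 (p = √(14 - 5) = √9 = 3)
p² = 3² = 9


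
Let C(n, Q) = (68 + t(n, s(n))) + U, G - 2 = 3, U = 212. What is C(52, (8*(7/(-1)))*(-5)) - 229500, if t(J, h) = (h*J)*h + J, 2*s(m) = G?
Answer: -228843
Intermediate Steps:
G = 5 (G = 2 + 3 = 5)
s(m) = 5/2 (s(m) = (½)*5 = 5/2)
t(J, h) = J + J*h² (t(J, h) = (J*h)*h + J = J*h² + J = J + J*h²)
C(n, Q) = 280 + 29*n/4 (C(n, Q) = (68 + n*(1 + (5/2)²)) + 212 = (68 + n*(1 + 25/4)) + 212 = (68 + n*(29/4)) + 212 = (68 + 29*n/4) + 212 = 280 + 29*n/4)
C(52, (8*(7/(-1)))*(-5)) - 229500 = (280 + (29/4)*52) - 229500 = (280 + 377) - 229500 = 657 - 229500 = -228843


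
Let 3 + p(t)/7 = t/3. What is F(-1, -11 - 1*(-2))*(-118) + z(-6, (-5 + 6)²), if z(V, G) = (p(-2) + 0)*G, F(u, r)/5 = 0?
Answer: -77/3 ≈ -25.667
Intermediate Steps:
p(t) = -21 + 7*t/3 (p(t) = -21 + 7*(t/3) = -21 + 7*t/3)
F(u, r) = 0 (F(u, r) = 5*0 = 0)
z(V, G) = -77*G/3 (z(V, G) = ((-21 + (7/3)*(-2)) + 0)*G = ((-21 - 14/3) + 0)*G = (-77/3 + 0)*G = -77*G/3)
F(-1, -11 - 1*(-2))*(-118) + z(-6, (-5 + 6)²) = 0*(-118) - 77*(-5 + 6)²/3 = 0 - 77/3*1² = 0 - 77/3*1 = 0 - 77/3 = -77/3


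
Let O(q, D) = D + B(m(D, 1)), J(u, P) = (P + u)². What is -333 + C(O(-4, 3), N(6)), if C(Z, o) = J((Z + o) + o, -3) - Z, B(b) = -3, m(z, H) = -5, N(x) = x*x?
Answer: 4428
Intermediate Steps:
N(x) = x²
O(q, D) = -3 + D (O(q, D) = D - 3 = -3 + D)
C(Z, o) = (-3 + Z + 2*o)² - Z (C(Z, o) = (-3 + ((Z + o) + o))² - Z = (-3 + (Z + 2*o))² - Z = (-3 + Z + 2*o)² - Z)
-333 + C(O(-4, 3), N(6)) = -333 + ((-3 + (-3 + 3) + 2*6²)² - (-3 + 3)) = -333 + ((-3 + 0 + 2*36)² - 1*0) = -333 + ((-3 + 0 + 72)² + 0) = -333 + (69² + 0) = -333 + (4761 + 0) = -333 + 4761 = 4428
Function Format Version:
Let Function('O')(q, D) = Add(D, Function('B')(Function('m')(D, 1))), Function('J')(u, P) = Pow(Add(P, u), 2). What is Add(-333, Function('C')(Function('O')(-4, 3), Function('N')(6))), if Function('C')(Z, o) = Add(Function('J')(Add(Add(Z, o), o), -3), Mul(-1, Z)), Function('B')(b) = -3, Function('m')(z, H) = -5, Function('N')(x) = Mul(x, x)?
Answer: 4428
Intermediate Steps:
Function('N')(x) = Pow(x, 2)
Function('O')(q, D) = Add(-3, D) (Function('O')(q, D) = Add(D, -3) = Add(-3, D))
Function('C')(Z, o) = Add(Pow(Add(-3, Z, Mul(2, o)), 2), Mul(-1, Z)) (Function('C')(Z, o) = Add(Pow(Add(-3, Add(Add(Z, o), o)), 2), Mul(-1, Z)) = Add(Pow(Add(-3, Add(Z, Mul(2, o))), 2), Mul(-1, Z)) = Add(Pow(Add(-3, Z, Mul(2, o)), 2), Mul(-1, Z)))
Add(-333, Function('C')(Function('O')(-4, 3), Function('N')(6))) = Add(-333, Add(Pow(Add(-3, Add(-3, 3), Mul(2, Pow(6, 2))), 2), Mul(-1, Add(-3, 3)))) = Add(-333, Add(Pow(Add(-3, 0, Mul(2, 36)), 2), Mul(-1, 0))) = Add(-333, Add(Pow(Add(-3, 0, 72), 2), 0)) = Add(-333, Add(Pow(69, 2), 0)) = Add(-333, Add(4761, 0)) = Add(-333, 4761) = 4428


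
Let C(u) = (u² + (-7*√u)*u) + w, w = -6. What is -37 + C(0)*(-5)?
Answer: -7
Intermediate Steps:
C(u) = -6 + u² - 7*u^(3/2) (C(u) = (u² + (-7*√u)*u) - 6 = (u² - 7*u^(3/2)) - 6 = -6 + u² - 7*u^(3/2))
-37 + C(0)*(-5) = -37 + (-6 + 0² - 7*0^(3/2))*(-5) = -37 + (-6 + 0 - 7*0)*(-5) = -37 + (-6 + 0 + 0)*(-5) = -37 - 6*(-5) = -37 + 30 = -7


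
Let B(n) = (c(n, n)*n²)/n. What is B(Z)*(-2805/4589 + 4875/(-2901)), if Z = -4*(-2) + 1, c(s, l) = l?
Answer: -823734360/4437563 ≈ -185.63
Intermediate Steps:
Z = 9 (Z = 8 + 1 = 9)
B(n) = n² (B(n) = (n*n²)/n = n³/n = n²)
B(Z)*(-2805/4589 + 4875/(-2901)) = 9²*(-2805/4589 + 4875/(-2901)) = 81*(-2805*1/4589 + 4875*(-1/2901)) = 81*(-2805/4589 - 1625/967) = 81*(-10169560/4437563) = -823734360/4437563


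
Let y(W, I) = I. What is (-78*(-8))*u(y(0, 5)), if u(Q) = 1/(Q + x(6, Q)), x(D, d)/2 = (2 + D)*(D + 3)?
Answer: 624/149 ≈ 4.1879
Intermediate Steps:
x(D, d) = 2*(2 + D)*(3 + D) (x(D, d) = 2*((2 + D)*(D + 3)) = 2*((2 + D)*(3 + D)) = 2*(2 + D)*(3 + D))
u(Q) = 1/(144 + Q) (u(Q) = 1/(Q + (12 + 2*6² + 10*6)) = 1/(Q + (12 + 2*36 + 60)) = 1/(Q + (12 + 72 + 60)) = 1/(Q + 144) = 1/(144 + Q))
(-78*(-8))*u(y(0, 5)) = (-78*(-8))/(144 + 5) = 624/149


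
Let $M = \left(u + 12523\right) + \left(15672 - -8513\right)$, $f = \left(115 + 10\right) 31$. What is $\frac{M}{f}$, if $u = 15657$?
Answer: $\frac{10473}{775} \approx 13.514$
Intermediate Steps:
$f = 3875$ ($f = 125 \cdot 31 = 3875$)
$M = 52365$ ($M = \left(15657 + 12523\right) + \left(15672 - -8513\right) = 28180 + \left(15672 + 8513\right) = 28180 + 24185 = 52365$)
$\frac{M}{f} = \frac{52365}{3875} = 52365 \cdot \frac{1}{3875} = \frac{10473}{775}$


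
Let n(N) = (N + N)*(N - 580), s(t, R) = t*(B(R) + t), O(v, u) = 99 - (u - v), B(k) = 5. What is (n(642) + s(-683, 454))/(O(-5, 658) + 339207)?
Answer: 60298/37627 ≈ 1.6025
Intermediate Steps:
O(v, u) = 99 + v - u (O(v, u) = 99 + (v - u) = 99 + v - u)
s(t, R) = t*(5 + t)
n(N) = 2*N*(-580 + N) (n(N) = (2*N)*(-580 + N) = 2*N*(-580 + N))
(n(642) + s(-683, 454))/(O(-5, 658) + 339207) = (2*642*(-580 + 642) - 683*(5 - 683))/((99 - 5 - 1*658) + 339207) = (2*642*62 - 683*(-678))/((99 - 5 - 658) + 339207) = (79608 + 463074)/(-564 + 339207) = 542682/338643 = 542682*(1/338643) = 60298/37627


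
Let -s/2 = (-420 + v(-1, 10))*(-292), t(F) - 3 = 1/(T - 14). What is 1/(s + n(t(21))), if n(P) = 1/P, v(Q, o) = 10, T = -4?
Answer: -53/12690302 ≈ -4.1764e-6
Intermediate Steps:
t(F) = 53/18 (t(F) = 3 + 1/(-4 - 14) = 3 + 1/(-18) = 3 - 1/18 = 53/18)
s = -239440 (s = -2*(-420 + 10)*(-292) = -(-820)*(-292) = -2*119720 = -239440)
1/(s + n(t(21))) = 1/(-239440 + 1/(53/18)) = 1/(-239440 + 18/53) = 1/(-12690302/53) = -53/12690302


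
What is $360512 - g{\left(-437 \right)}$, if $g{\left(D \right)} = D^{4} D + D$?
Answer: $15937022826906$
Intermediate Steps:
$g{\left(D \right)} = D + D^{5}$ ($g{\left(D \right)} = D^{5} + D = D + D^{5}$)
$360512 - g{\left(-437 \right)} = 360512 - \left(-437 + \left(-437\right)^{5}\right) = 360512 - \left(-437 - 15937022465957\right) = 360512 - -15937022466394 = 360512 + 15937022466394 = 15937022826906$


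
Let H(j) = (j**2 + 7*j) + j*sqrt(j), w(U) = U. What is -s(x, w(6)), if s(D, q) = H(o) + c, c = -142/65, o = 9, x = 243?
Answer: -10973/65 ≈ -168.82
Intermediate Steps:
H(j) = j**2 + j**(3/2) + 7*j (H(j) = (j**2 + 7*j) + j**(3/2) = j**2 + j**(3/2) + 7*j)
c = -142/65 (c = -142*1/65 = -142/65 ≈ -2.1846)
s(D, q) = 10973/65 (s(D, q) = (9**2 + 9**(3/2) + 7*9) - 142/65 = (81 + 27 + 63) - 142/65 = 171 - 142/65 = 10973/65)
-s(x, w(6)) = -1*10973/65 = -10973/65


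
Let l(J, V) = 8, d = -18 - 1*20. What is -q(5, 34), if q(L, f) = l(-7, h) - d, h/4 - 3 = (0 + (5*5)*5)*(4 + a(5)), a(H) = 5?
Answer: -46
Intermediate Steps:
h = 4512 (h = 12 + 4*((0 + (5*5)*5)*(4 + 5)) = 12 + 4*((0 + 25*5)*9) = 12 + 4*((0 + 125)*9) = 12 + 4*(125*9) = 12 + 4*1125 = 12 + 4500 = 4512)
d = -38 (d = -18 - 20 = -38)
q(L, f) = 46 (q(L, f) = 8 - 1*(-38) = 8 + 38 = 46)
-q(5, 34) = -1*46 = -46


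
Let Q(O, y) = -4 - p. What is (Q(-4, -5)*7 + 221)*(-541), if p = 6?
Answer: -81691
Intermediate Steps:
Q(O, y) = -10 (Q(O, y) = -4 - 1*6 = -4 - 6 = -10)
(Q(-4, -5)*7 + 221)*(-541) = (-10*7 + 221)*(-541) = (-70 + 221)*(-541) = 151*(-541) = -81691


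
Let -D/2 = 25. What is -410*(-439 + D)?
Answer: 200490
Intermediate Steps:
D = -50 (D = -2*25 = -50)
-410*(-439 + D) = -410*(-439 - 50) = -410*(-489) = 200490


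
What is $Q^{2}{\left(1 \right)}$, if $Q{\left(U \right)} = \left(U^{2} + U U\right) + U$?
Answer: $9$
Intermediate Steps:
$Q{\left(U \right)} = U + 2 U^{2}$ ($Q{\left(U \right)} = \left(U^{2} + U^{2}\right) + U = 2 U^{2} + U = U + 2 U^{2}$)
$Q^{2}{\left(1 \right)} = \left(1 \left(1 + 2 \cdot 1\right)\right)^{2} = \left(1 \left(1 + 2\right)\right)^{2} = \left(1 \cdot 3\right)^{2} = 3^{2} = 9$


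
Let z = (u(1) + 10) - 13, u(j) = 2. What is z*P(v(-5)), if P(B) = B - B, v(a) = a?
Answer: 0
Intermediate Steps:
P(B) = 0
z = -1 (z = (2 + 10) - 13 = 12 - 13 = -1)
z*P(v(-5)) = -1*0 = 0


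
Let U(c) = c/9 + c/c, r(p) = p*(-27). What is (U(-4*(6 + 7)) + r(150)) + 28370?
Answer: 218837/9 ≈ 24315.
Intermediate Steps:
r(p) = -27*p
U(c) = 1 + c/9 (U(c) = c*(1/9) + 1 = c/9 + 1 = 1 + c/9)
(U(-4*(6 + 7)) + r(150)) + 28370 = ((1 + (-4*(6 + 7))/9) - 27*150) + 28370 = ((1 + (-4*13)/9) - 4050) + 28370 = ((1 + (1/9)*(-52)) - 4050) + 28370 = ((1 - 52/9) - 4050) + 28370 = (-43/9 - 4050) + 28370 = -36493/9 + 28370 = 218837/9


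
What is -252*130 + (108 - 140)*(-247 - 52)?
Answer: -23192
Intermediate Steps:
-252*130 + (108 - 140)*(-247 - 52) = -32760 - 32*(-299) = -32760 + 9568 = -23192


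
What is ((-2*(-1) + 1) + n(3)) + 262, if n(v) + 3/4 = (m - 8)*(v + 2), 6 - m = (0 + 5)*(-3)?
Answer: 1317/4 ≈ 329.25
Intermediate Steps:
m = 21 (m = 6 - (0 + 5)*(-3) = 6 - 5*(-3) = 6 - 1*(-15) = 6 + 15 = 21)
n(v) = 101/4 + 13*v (n(v) = -3/4 + (21 - 8)*(v + 2) = -3/4 + 13*(2 + v) = -3/4 + (26 + 13*v) = 101/4 + 13*v)
((-2*(-1) + 1) + n(3)) + 262 = ((-2*(-1) + 1) + (101/4 + 13*3)) + 262 = ((2 + 1) + (101/4 + 39)) + 262 = (3 + 257/4) + 262 = 269/4 + 262 = 1317/4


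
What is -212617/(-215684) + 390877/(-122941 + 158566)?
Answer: 91880395493/7683742500 ≈ 11.958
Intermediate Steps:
-212617/(-215684) + 390877/(-122941 + 158566) = -212617*(-1/215684) + 390877/35625 = 212617/215684 + 390877*(1/35625) = 212617/215684 + 390877/35625 = 91880395493/7683742500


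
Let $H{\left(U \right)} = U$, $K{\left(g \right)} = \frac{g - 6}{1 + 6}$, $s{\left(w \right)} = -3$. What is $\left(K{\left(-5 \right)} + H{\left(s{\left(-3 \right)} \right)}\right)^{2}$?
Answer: $\frac{1024}{49} \approx 20.898$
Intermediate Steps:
$K{\left(g \right)} = - \frac{6}{7} + \frac{g}{7}$ ($K{\left(g \right)} = \frac{-6 + g}{7} = \left(-6 + g\right) \frac{1}{7} = - \frac{6}{7} + \frac{g}{7}$)
$\left(K{\left(-5 \right)} + H{\left(s{\left(-3 \right)} \right)}\right)^{2} = \left(\left(- \frac{6}{7} + \frac{1}{7} \left(-5\right)\right) - 3\right)^{2} = \left(\left(- \frac{6}{7} - \frac{5}{7}\right) - 3\right)^{2} = \left(- \frac{11}{7} - 3\right)^{2} = \left(- \frac{32}{7}\right)^{2} = \frac{1024}{49}$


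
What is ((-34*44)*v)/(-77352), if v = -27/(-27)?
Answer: 17/879 ≈ 0.019340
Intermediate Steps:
v = 1 (v = -27*(-1/27) = 1)
((-34*44)*v)/(-77352) = (-34*44*1)/(-77352) = -1496*1*(-1/77352) = -1496*(-1/77352) = 17/879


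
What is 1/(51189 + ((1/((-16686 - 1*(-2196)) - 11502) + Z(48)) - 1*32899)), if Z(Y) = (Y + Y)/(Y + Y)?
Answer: 25992/475419671 ≈ 5.4672e-5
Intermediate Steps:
Z(Y) = 1 (Z(Y) = (2*Y)/((2*Y)) = (2*Y)*(1/(2*Y)) = 1)
1/(51189 + ((1/((-16686 - 1*(-2196)) - 11502) + Z(48)) - 1*32899)) = 1/(51189 + ((1/((-16686 - 1*(-2196)) - 11502) + 1) - 1*32899)) = 1/(51189 + ((1/((-16686 + 2196) - 11502) + 1) - 32899)) = 1/(51189 + ((1/(-14490 - 11502) + 1) - 32899)) = 1/(51189 + ((1/(-25992) + 1) - 32899)) = 1/(51189 + ((-1/25992 + 1) - 32899)) = 1/(51189 + (25991/25992 - 32899)) = 1/(51189 - 855084817/25992) = 1/(475419671/25992) = 25992/475419671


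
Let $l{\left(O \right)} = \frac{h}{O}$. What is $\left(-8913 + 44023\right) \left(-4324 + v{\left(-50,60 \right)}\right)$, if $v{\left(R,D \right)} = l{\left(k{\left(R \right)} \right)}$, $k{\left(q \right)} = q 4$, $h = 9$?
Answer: $- \frac{3036344399}{20} \approx -1.5182 \cdot 10^{8}$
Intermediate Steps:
$k{\left(q \right)} = 4 q$
$l{\left(O \right)} = \frac{9}{O}$
$v{\left(R,D \right)} = \frac{9}{4 R}$
$\left(-8913 + 44023\right) \left(-4324 + v{\left(-50,60 \right)}\right) = \left(-8913 + 44023\right) \left(-4324 + \frac{9}{4 \left(-50\right)}\right) = 35110 \left(-4324 + \frac{9}{4} \left(- \frac{1}{50}\right)\right) = 35110 \left(-4324 - \frac{9}{200}\right) = 35110 \left(- \frac{864809}{200}\right) = - \frac{3036344399}{20}$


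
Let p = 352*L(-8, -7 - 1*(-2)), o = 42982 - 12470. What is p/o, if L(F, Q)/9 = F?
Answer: -1584/1907 ≈ -0.83062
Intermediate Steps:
L(F, Q) = 9*F
o = 30512
p = -25344 (p = 352*(9*(-8)) = 352*(-72) = -25344)
p/o = -25344/30512 = -25344*1/30512 = -1584/1907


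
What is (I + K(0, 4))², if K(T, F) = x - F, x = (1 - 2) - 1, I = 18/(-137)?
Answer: 705600/18769 ≈ 37.594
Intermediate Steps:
I = -18/137 (I = 18*(-1/137) = -18/137 ≈ -0.13139)
x = -2 (x = -1 - 1 = -2)
K(T, F) = -2 - F
(I + K(0, 4))² = (-18/137 + (-2 - 1*4))² = (-18/137 + (-2 - 4))² = (-18/137 - 6)² = (-840/137)² = 705600/18769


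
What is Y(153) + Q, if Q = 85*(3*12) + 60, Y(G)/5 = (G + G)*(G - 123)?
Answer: 49020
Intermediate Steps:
Y(G) = 10*G*(-123 + G) (Y(G) = 5*((G + G)*(G - 123)) = 5*((2*G)*(-123 + G)) = 5*(2*G*(-123 + G)) = 10*G*(-123 + G))
Q = 3120 (Q = 85*36 + 60 = 3060 + 60 = 3120)
Y(153) + Q = 10*153*(-123 + 153) + 3120 = 10*153*30 + 3120 = 45900 + 3120 = 49020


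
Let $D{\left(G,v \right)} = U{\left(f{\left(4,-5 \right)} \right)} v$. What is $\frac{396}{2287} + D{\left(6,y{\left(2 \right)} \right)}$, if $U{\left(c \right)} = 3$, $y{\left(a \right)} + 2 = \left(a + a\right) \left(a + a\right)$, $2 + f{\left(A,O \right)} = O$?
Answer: $\frac{96450}{2287} \approx 42.173$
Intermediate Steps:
$f{\left(A,O \right)} = -2 + O$
$y{\left(a \right)} = -2 + 4 a^{2}$ ($y{\left(a \right)} = -2 + \left(a + a\right) \left(a + a\right) = -2 + 2 a 2 a = -2 + 4 a^{2}$)
$D{\left(G,v \right)} = 3 v$
$\frac{396}{2287} + D{\left(6,y{\left(2 \right)} \right)} = \frac{396}{2287} + 3 \left(-2 + 4 \cdot 2^{2}\right) = 396 \cdot \frac{1}{2287} + 3 \left(-2 + 4 \cdot 4\right) = \frac{396}{2287} + 3 \left(-2 + 16\right) = \frac{396}{2287} + 3 \cdot 14 = \frac{396}{2287} + 42 = \frac{96450}{2287}$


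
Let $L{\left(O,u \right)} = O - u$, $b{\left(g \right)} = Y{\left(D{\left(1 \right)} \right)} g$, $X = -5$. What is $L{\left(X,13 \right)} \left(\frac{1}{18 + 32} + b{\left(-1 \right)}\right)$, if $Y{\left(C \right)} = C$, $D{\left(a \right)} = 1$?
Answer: $\frac{441}{25} \approx 17.64$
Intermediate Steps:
$b{\left(g \right)} = g$ ($b{\left(g \right)} = 1 g = g$)
$L{\left(X,13 \right)} \left(\frac{1}{18 + 32} + b{\left(-1 \right)}\right) = \left(-5 - 13\right) \left(\frac{1}{18 + 32} - 1\right) = \left(-5 - 13\right) \left(\frac{1}{50} - 1\right) = - 18 \left(\frac{1}{50} - 1\right) = \left(-18\right) \left(- \frac{49}{50}\right) = \frac{441}{25}$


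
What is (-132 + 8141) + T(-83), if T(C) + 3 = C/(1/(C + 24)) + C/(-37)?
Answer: 477494/37 ≈ 12905.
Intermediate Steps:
T(C) = -3 - C/37 + C*(24 + C) (T(C) = -3 + (C/(1/(C + 24)) + C/(-37)) = -3 + (C/(1/(24 + C)) + C*(-1/37)) = -3 + (C*(24 + C) - C/37) = -3 + (-C/37 + C*(24 + C)) = -3 - C/37 + C*(24 + C))
(-132 + 8141) + T(-83) = (-132 + 8141) + (-3 + (-83)**2 + (887/37)*(-83)) = 8009 + (-3 + 6889 - 73621/37) = 8009 + 181161/37 = 477494/37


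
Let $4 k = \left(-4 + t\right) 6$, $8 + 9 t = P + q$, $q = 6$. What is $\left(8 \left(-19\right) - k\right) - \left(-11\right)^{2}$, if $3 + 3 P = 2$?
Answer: $- \frac{4799}{18} \approx -266.61$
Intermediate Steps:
$P = - \frac{1}{3}$ ($P = -1 + \frac{1}{3} \cdot 2 = -1 + \frac{2}{3} = - \frac{1}{3} \approx -0.33333$)
$t = - \frac{7}{27}$ ($t = - \frac{8}{9} + \frac{- \frac{1}{3} + 6}{9} = - \frac{8}{9} + \frac{1}{9} \cdot \frac{17}{3} = - \frac{8}{9} + \frac{17}{27} = - \frac{7}{27} \approx -0.25926$)
$k = - \frac{115}{18}$ ($k = \frac{\left(-4 - \frac{7}{27}\right) 6}{4} = \frac{\left(- \frac{115}{27}\right) 6}{4} = \frac{1}{4} \left(- \frac{230}{9}\right) = - \frac{115}{18} \approx -6.3889$)
$\left(8 \left(-19\right) - k\right) - \left(-11\right)^{2} = \left(8 \left(-19\right) - - \frac{115}{18}\right) - \left(-11\right)^{2} = \left(-152 + \frac{115}{18}\right) - 121 = - \frac{2621}{18} - 121 = - \frac{4799}{18}$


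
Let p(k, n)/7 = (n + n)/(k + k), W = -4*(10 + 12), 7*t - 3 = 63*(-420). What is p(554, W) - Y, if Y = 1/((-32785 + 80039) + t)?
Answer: -93732807/84296917 ≈ -1.1119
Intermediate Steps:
t = -26457/7 (t = 3/7 + (63*(-420))/7 = 3/7 + (⅐)*(-26460) = 3/7 - 3780 = -26457/7 ≈ -3779.6)
W = -88 (W = -4*22 = -88)
p(k, n) = 7*n/k (p(k, n) = 7*((n + n)/(k + k)) = 7*((2*n)/((2*k))) = 7*((2*n)*(1/(2*k))) = 7*(n/k) = 7*n/k)
Y = 7/304321 (Y = 1/((-32785 + 80039) - 26457/7) = 1/(47254 - 26457/7) = 1/(304321/7) = 7/304321 ≈ 2.3002e-5)
p(554, W) - Y = 7*(-88)/554 - 1*7/304321 = 7*(-88)*(1/554) - 7/304321 = -308/277 - 7/304321 = -93732807/84296917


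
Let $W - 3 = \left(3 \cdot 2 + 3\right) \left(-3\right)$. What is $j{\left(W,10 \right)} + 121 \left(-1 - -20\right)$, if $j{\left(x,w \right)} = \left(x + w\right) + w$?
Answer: $2295$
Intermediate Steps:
$W = -24$ ($W = 3 + \left(3 \cdot 2 + 3\right) \left(-3\right) = 3 + \left(6 + 3\right) \left(-3\right) = 3 + 9 \left(-3\right) = 3 - 27 = -24$)
$j{\left(x,w \right)} = x + 2 w$ ($j{\left(x,w \right)} = \left(w + x\right) + w = x + 2 w$)
$j{\left(W,10 \right)} + 121 \left(-1 - -20\right) = \left(-24 + 2 \cdot 10\right) + 121 \left(-1 - -20\right) = \left(-24 + 20\right) + 121 \left(-1 + 20\right) = -4 + 121 \cdot 19 = -4 + 2299 = 2295$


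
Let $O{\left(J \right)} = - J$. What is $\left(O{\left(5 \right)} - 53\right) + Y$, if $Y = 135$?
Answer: $77$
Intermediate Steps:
$\left(O{\left(5 \right)} - 53\right) + Y = \left(\left(-1\right) 5 - 53\right) + 135 = \left(-5 - 53\right) + 135 = -58 + 135 = 77$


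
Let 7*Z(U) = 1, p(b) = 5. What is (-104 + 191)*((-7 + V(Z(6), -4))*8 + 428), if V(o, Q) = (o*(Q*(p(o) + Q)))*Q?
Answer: 237684/7 ≈ 33955.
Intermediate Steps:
Z(U) = ⅐ (Z(U) = (⅐)*1 = ⅐)
V(o, Q) = o*Q²*(5 + Q) (V(o, Q) = (o*(Q*(5 + Q)))*Q = (Q*o*(5 + Q))*Q = o*Q²*(5 + Q))
(-104 + 191)*((-7 + V(Z(6), -4))*8 + 428) = (-104 + 191)*((-7 + (⅐)*(-4)²*(5 - 4))*8 + 428) = 87*((-7 + (⅐)*16*1)*8 + 428) = 87*((-7 + 16/7)*8 + 428) = 87*(-33/7*8 + 428) = 87*(-264/7 + 428) = 87*(2732/7) = 237684/7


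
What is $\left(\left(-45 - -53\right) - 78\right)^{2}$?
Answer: $4900$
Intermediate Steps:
$\left(\left(-45 - -53\right) - 78\right)^{2} = \left(\left(-45 + 53\right) - 78\right)^{2} = \left(8 - 78\right)^{2} = \left(-70\right)^{2} = 4900$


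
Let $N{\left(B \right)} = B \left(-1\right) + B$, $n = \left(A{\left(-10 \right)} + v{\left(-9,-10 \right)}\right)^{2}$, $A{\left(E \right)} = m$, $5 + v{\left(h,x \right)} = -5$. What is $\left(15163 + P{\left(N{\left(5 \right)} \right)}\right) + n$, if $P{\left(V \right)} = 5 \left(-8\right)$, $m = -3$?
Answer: $15292$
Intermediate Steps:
$v{\left(h,x \right)} = -10$ ($v{\left(h,x \right)} = -5 - 5 = -10$)
$A{\left(E \right)} = -3$
$n = 169$ ($n = \left(-3 - 10\right)^{2} = \left(-13\right)^{2} = 169$)
$N{\left(B \right)} = 0$ ($N{\left(B \right)} = - B + B = 0$)
$P{\left(V \right)} = -40$
$\left(15163 + P{\left(N{\left(5 \right)} \right)}\right) + n = \left(15163 - 40\right) + 169 = 15123 + 169 = 15292$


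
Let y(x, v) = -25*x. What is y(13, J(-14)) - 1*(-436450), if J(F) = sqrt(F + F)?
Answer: 436125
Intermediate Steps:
J(F) = sqrt(2)*sqrt(F) (J(F) = sqrt(2*F) = sqrt(2)*sqrt(F))
y(13, J(-14)) - 1*(-436450) = -25*13 - 1*(-436450) = -325 + 436450 = 436125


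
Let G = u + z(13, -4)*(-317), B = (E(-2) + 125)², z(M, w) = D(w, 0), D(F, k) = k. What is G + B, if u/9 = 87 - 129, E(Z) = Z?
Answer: 14751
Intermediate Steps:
z(M, w) = 0
u = -378 (u = 9*(87 - 129) = 9*(-42) = -378)
B = 15129 (B = (-2 + 125)² = 123² = 15129)
G = -378 (G = -378 + 0*(-317) = -378 + 0 = -378)
G + B = -378 + 15129 = 14751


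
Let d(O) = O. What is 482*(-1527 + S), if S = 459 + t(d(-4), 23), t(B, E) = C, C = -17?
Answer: -522970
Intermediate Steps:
t(B, E) = -17
S = 442 (S = 459 - 17 = 442)
482*(-1527 + S) = 482*(-1527 + 442) = 482*(-1085) = -522970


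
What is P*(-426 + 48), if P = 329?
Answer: -124362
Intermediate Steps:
P*(-426 + 48) = 329*(-426 + 48) = 329*(-378) = -124362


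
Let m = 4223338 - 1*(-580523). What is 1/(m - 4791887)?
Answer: 1/11974 ≈ 8.3514e-5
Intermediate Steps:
m = 4803861 (m = 4223338 + 580523 = 4803861)
1/(m - 4791887) = 1/(4803861 - 4791887) = 1/11974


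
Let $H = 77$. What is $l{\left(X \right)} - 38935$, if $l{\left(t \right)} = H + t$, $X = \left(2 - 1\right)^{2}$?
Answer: $-38857$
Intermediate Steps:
$X = 1$ ($X = 1^{2} = 1$)
$l{\left(t \right)} = 77 + t$
$l{\left(X \right)} - 38935 = \left(77 + 1\right) - 38935 = 78 - 38935 = -38857$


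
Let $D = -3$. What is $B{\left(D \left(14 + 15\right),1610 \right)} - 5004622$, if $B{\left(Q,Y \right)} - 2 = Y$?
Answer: $-5003010$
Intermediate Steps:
$B{\left(Q,Y \right)} = 2 + Y$
$B{\left(D \left(14 + 15\right),1610 \right)} - 5004622 = \left(2 + 1610\right) - 5004622 = 1612 - 5004622 = -5003010$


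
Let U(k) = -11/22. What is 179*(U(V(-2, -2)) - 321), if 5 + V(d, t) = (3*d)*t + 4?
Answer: -115097/2 ≈ -57549.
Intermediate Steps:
V(d, t) = -1 + 3*d*t (V(d, t) = -5 + ((3*d)*t + 4) = -5 + (3*d*t + 4) = -5 + (4 + 3*d*t) = -1 + 3*d*t)
U(k) = -½ (U(k) = -11*1/22 = -½)
179*(U(V(-2, -2)) - 321) = 179*(-½ - 321) = 179*(-643/2) = -115097/2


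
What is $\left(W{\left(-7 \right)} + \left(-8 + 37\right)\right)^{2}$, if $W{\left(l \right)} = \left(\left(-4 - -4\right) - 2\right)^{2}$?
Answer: $1089$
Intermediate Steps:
$W{\left(l \right)} = 4$ ($W{\left(l \right)} = \left(\left(-4 + 4\right) - 2\right)^{2} = \left(0 - 2\right)^{2} = \left(-2\right)^{2} = 4$)
$\left(W{\left(-7 \right)} + \left(-8 + 37\right)\right)^{2} = \left(4 + \left(-8 + 37\right)\right)^{2} = \left(4 + 29\right)^{2} = 33^{2} = 1089$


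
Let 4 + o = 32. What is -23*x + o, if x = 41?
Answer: -915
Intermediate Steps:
o = 28 (o = -4 + 32 = 28)
-23*x + o = -23*41 + 28 = -943 + 28 = -915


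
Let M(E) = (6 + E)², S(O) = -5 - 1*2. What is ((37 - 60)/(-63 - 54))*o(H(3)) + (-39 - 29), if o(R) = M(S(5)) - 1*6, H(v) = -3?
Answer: -8071/117 ≈ -68.983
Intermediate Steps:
S(O) = -7 (S(O) = -5 - 2 = -7)
o(R) = -5 (o(R) = (6 - 7)² - 1*6 = (-1)² - 6 = 1 - 6 = -5)
((37 - 60)/(-63 - 54))*o(H(3)) + (-39 - 29) = ((37 - 60)/(-63 - 54))*(-5) + (-39 - 29) = -23/(-117)*(-5) - 68 = -23*(-1/117)*(-5) - 68 = (23/117)*(-5) - 68 = -115/117 - 68 = -8071/117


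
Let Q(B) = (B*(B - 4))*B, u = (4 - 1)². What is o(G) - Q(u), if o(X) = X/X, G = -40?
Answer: -404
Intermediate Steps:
o(X) = 1
u = 9 (u = 3² = 9)
Q(B) = B²*(-4 + B) (Q(B) = (B*(-4 + B))*B = B²*(-4 + B))
o(G) - Q(u) = 1 - 9²*(-4 + 9) = 1 - 81*5 = 1 - 1*405 = 1 - 405 = -404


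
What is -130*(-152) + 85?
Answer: 19845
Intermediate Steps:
-130*(-152) + 85 = 19760 + 85 = 19845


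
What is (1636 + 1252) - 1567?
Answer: 1321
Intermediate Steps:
(1636 + 1252) - 1567 = 2888 - 1567 = 1321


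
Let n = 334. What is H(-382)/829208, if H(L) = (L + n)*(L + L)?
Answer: 4584/103651 ≈ 0.044225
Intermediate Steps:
H(L) = 2*L*(334 + L) (H(L) = (L + 334)*(L + L) = (334 + L)*(2*L) = 2*L*(334 + L))
H(-382)/829208 = (2*(-382)*(334 - 382))/829208 = (2*(-382)*(-48))*(1/829208) = 36672*(1/829208) = 4584/103651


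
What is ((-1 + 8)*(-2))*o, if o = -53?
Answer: 742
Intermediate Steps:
((-1 + 8)*(-2))*o = ((-1 + 8)*(-2))*(-53) = (7*(-2))*(-53) = -14*(-53) = 742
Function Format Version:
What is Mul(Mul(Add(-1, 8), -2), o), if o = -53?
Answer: 742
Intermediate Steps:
Mul(Mul(Add(-1, 8), -2), o) = Mul(Mul(Add(-1, 8), -2), -53) = Mul(Mul(7, -2), -53) = Mul(-14, -53) = 742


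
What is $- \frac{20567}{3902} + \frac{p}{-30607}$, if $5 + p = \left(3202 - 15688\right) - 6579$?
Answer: $- \frac{555083029}{119428514} \approx -4.6478$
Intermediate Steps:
$p = -19070$ ($p = -5 + \left(\left(3202 - 15688\right) - 6579\right) = -5 - 19065 = -19070$)
$- \frac{20567}{3902} + \frac{p}{-30607} = - \frac{20567}{3902} - \frac{19070}{-30607} = \left(-20567\right) \frac{1}{3902} - - \frac{19070}{30607} = - \frac{20567}{3902} + \frac{19070}{30607} = - \frac{555083029}{119428514}$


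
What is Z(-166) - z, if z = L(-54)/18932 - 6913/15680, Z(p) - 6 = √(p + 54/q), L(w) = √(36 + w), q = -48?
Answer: 100993/15680 - 3*I*√2/18932 + I*√2674/4 ≈ 6.4409 + 12.927*I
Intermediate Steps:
Z(p) = 6 + √(-9/8 + p) (Z(p) = 6 + √(p + 54/(-48)) = 6 + √(p + 54*(-1/48)) = 6 + √(p - 9/8) = 6 + √(-9/8 + p))
z = -6913/15680 + 3*I*√2/18932 (z = √(36 - 54)/18932 - 6913/15680 = √(-18)*(1/18932) - 6913*1/15680 = (3*I*√2)*(1/18932) - 6913/15680 = 3*I*√2/18932 - 6913/15680 = -6913/15680 + 3*I*√2/18932 ≈ -0.44088 + 0.0002241*I)
Z(-166) - z = (6 + √(-18 + 16*(-166))/4) - (-6913/15680 + 3*I*√2/18932) = (6 + √(-18 - 2656)/4) + (6913/15680 - 3*I*√2/18932) = (6 + √(-2674)/4) + (6913/15680 - 3*I*√2/18932) = (6 + (I*√2674)/4) + (6913/15680 - 3*I*√2/18932) = (6 + I*√2674/4) + (6913/15680 - 3*I*√2/18932) = 100993/15680 - 3*I*√2/18932 + I*√2674/4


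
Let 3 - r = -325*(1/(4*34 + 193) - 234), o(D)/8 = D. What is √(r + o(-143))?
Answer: I*√8355124106/329 ≈ 277.83*I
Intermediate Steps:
o(D) = 8*D
r = -25019138/329 (r = 3 - (-325)*(1/(4*34 + 193) - 234) = 3 - (-325)*(1/(136 + 193) - 234) = 3 - (-325)*(1/329 - 234) = 3 - (-325)*(-76985)/329 = 3 - 1*25020125/329 = 3 - 25020125/329 = -25019138/329 ≈ -76046.)
√(r + o(-143)) = √(-25019138/329 + 8*(-143)) = √(-25019138/329 - 1144) = √(-25395514/329) = I*√8355124106/329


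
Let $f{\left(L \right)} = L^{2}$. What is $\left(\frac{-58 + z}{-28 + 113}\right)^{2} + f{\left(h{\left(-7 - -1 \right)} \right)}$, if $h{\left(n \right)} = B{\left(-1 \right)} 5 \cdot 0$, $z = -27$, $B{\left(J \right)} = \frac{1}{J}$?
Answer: $1$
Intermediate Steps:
$h{\left(n \right)} = 0$ ($h{\left(n \right)} = \frac{1}{-1} \cdot 5 \cdot 0 = \left(-1\right) 5 \cdot 0 = \left(-5\right) 0 = 0$)
$\left(\frac{-58 + z}{-28 + 113}\right)^{2} + f{\left(h{\left(-7 - -1 \right)} \right)} = \left(\frac{-58 - 27}{-28 + 113}\right)^{2} + 0^{2} = \left(- \frac{85}{85}\right)^{2} + 0 = \left(\left(-85\right) \frac{1}{85}\right)^{2} + 0 = \left(-1\right)^{2} + 0 = 1 + 0 = 1$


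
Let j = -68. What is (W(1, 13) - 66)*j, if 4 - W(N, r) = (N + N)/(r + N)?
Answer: 29580/7 ≈ 4225.7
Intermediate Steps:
W(N, r) = 4 - 2*N/(N + r) (W(N, r) = 4 - (N + N)/(r + N) = 4 - 2*N/(N + r))
(W(1, 13) - 66)*j = (2*(1 + 2*13)/(1 + 13) - 66)*(-68) = (2*(1 + 26)/14 - 66)*(-68) = (2*(1/14)*27 - 66)*(-68) = (27/7 - 66)*(-68) = -435/7*(-68) = 29580/7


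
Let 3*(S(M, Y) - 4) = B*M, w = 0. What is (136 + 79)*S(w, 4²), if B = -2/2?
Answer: 860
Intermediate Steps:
B = -1 (B = -2*½ = -1)
S(M, Y) = 4 - M/3 (S(M, Y) = 4 + (-M)/3 = 4 - M/3)
(136 + 79)*S(w, 4²) = (136 + 79)*(4 - ⅓*0) = 215*(4 + 0) = 215*4 = 860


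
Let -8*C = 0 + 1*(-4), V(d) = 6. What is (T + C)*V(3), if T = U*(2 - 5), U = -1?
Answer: 21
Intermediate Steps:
T = 3 (T = -(2 - 5) = -1*(-3) = 3)
C = ½ (C = -(0 + 1*(-4))/8 = -(0 - 4)/8 = -⅛*(-4) = ½ ≈ 0.50000)
(T + C)*V(3) = (3 + ½)*6 = (7/2)*6 = 21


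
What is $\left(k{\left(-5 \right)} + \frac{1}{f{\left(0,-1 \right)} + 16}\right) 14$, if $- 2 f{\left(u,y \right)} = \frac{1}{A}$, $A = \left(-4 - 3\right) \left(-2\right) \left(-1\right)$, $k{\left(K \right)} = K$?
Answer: $- \frac{31038}{449} \approx -69.127$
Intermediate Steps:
$A = -14$ ($A = \left(-7\right) \left(-2\right) \left(-1\right) = 14 \left(-1\right) = -14$)
$f{\left(u,y \right)} = \frac{1}{28}$ ($f{\left(u,y \right)} = - \frac{1}{2 \left(-14\right)} = \left(- \frac{1}{2}\right) \left(- \frac{1}{14}\right) = \frac{1}{28}$)
$\left(k{\left(-5 \right)} + \frac{1}{f{\left(0,-1 \right)} + 16}\right) 14 = \left(-5 + \frac{1}{\frac{1}{28} + 16}\right) 14 = \left(-5 + \frac{1}{\frac{449}{28}}\right) 14 = \left(-5 + \frac{28}{449}\right) 14 = \left(- \frac{2217}{449}\right) 14 = - \frac{31038}{449}$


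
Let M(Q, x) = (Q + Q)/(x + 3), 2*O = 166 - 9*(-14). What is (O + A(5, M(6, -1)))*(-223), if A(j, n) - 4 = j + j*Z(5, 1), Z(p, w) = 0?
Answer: -34565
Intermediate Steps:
O = 146 (O = (166 - 9*(-14))/2 = (166 + 126)/2 = (1/2)*292 = 146)
M(Q, x) = 2*Q/(3 + x) (M(Q, x) = (2*Q)/(3 + x) = 2*Q/(3 + x))
A(j, n) = 4 + j (A(j, n) = 4 + (j + j*0) = 4 + (j + 0) = 4 + j)
(O + A(5, M(6, -1)))*(-223) = (146 + (4 + 5))*(-223) = (146 + 9)*(-223) = 155*(-223) = -34565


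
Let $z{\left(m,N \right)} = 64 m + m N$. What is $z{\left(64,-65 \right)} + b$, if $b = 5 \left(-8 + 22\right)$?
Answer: $6$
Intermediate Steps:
$z{\left(m,N \right)} = 64 m + N m$
$b = 70$ ($b = 5 \cdot 14 = 70$)
$z{\left(64,-65 \right)} + b = 64 \left(64 - 65\right) + 70 = 64 \left(-1\right) + 70 = -64 + 70 = 6$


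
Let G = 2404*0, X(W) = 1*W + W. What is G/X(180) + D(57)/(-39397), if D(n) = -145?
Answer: 145/39397 ≈ 0.0036805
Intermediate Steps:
X(W) = 2*W (X(W) = W + W = 2*W)
G = 0
G/X(180) + D(57)/(-39397) = 0/((2*180)) - 145/(-39397) = 0/360 - 145*(-1/39397) = 0*(1/360) + 145/39397 = 0 + 145/39397 = 145/39397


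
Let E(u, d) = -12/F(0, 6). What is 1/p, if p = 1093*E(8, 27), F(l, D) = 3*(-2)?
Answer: 1/2186 ≈ 0.00045746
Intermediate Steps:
F(l, D) = -6
E(u, d) = 2 (E(u, d) = -12/(-6) = -12*(-⅙) = 2)
p = 2186 (p = 1093*2 = 2186)
1/p = 1/2186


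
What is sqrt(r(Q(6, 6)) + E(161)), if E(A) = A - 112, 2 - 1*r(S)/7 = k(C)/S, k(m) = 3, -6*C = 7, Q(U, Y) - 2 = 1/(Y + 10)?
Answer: sqrt(6391)/11 ≈ 7.2676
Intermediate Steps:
Q(U, Y) = 2 + 1/(10 + Y) (Q(U, Y) = 2 + 1/(Y + 10) = 2 + 1/(10 + Y))
C = -7/6 (C = -1/6*7 = -7/6 ≈ -1.1667)
r(S) = 14 - 21/S
E(A) = -112 + A
sqrt(r(Q(6, 6)) + E(161)) = sqrt((14 - 21*(10 + 6)/(21 + 2*6)) + (-112 + 161)) = sqrt((14 - 21*16/(21 + 12)) + 49) = sqrt((14 - 21/((1/16)*33)) + 49) = sqrt((14 - 21/33/16) + 49) = sqrt((14 - 21*16/33) + 49) = sqrt((14 - 112/11) + 49) = sqrt(42/11 + 49) = sqrt(581/11) = sqrt(6391)/11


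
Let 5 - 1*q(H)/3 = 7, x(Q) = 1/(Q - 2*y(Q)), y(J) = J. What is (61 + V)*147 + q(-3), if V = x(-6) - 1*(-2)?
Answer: 18559/2 ≈ 9279.5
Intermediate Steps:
x(Q) = -1/Q (x(Q) = 1/(Q - 2*Q) = 1/(-Q) = -1/Q)
q(H) = -6 (q(H) = 15 - 3*7 = 15 - 21 = -6)
V = 13/6 (V = -1/(-6) - 1*(-2) = -1*(-⅙) + 2 = ⅙ + 2 = 13/6 ≈ 2.1667)
(61 + V)*147 + q(-3) = (61 + 13/6)*147 - 6 = (379/6)*147 - 6 = 18571/2 - 6 = 18559/2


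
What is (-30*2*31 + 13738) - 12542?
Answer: -664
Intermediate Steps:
(-30*2*31 + 13738) - 12542 = (-60*31 + 13738) - 12542 = (-1860 + 13738) - 12542 = 11878 - 12542 = -664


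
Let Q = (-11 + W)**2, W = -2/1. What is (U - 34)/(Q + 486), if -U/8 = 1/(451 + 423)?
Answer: -14862/286235 ≈ -0.051922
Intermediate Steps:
U = -4/437 (U = -8/(451 + 423) = -8/874 = -8*1/874 = -4/437 ≈ -0.0091533)
W = -2 (W = -2*1 = -2)
Q = 169 (Q = (-11 - 2)**2 = (-13)**2 = 169)
(U - 34)/(Q + 486) = (-4/437 - 34)/(169 + 486) = -14862/437/655 = -14862/437*1/655 = -14862/286235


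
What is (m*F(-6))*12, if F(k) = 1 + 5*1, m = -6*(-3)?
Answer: 1296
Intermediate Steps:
m = 18
F(k) = 6 (F(k) = 1 + 5 = 6)
(m*F(-6))*12 = (18*6)*12 = 108*12 = 1296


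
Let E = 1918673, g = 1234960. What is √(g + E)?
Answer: √3153633 ≈ 1775.8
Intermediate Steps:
√(g + E) = √(1234960 + 1918673) = √3153633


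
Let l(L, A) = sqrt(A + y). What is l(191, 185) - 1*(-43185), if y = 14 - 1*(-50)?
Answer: 43185 + sqrt(249) ≈ 43201.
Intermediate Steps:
y = 64 (y = 14 + 50 = 64)
l(L, A) = sqrt(64 + A) (l(L, A) = sqrt(A + 64) = sqrt(64 + A))
l(191, 185) - 1*(-43185) = sqrt(64 + 185) - 1*(-43185) = sqrt(249) + 43185 = 43185 + sqrt(249)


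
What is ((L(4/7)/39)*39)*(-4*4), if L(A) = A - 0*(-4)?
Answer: -64/7 ≈ -9.1429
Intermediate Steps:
L(A) = A (L(A) = A - 1*0 = A + 0 = A)
((L(4/7)/39)*39)*(-4*4) = (((4/7)/39)*39)*(-4*4) = (((4*(1/7))*(1/39))*39)*(-16) = (((4/7)*(1/39))*39)*(-16) = ((4/273)*39)*(-16) = (4/7)*(-16) = -64/7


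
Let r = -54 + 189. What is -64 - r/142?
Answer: -9223/142 ≈ -64.951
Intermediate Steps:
r = 135
-64 - r/142 = -64 - 135/142 = -9223/142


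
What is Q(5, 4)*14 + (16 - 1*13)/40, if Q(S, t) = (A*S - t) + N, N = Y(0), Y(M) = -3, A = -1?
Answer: -6717/40 ≈ -167.93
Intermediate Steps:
N = -3
Q(S, t) = -3 - S - t (Q(S, t) = (-S - t) - 3 = -3 - S - t)
Q(5, 4)*14 + (16 - 1*13)/40 = (-3 - 1*5 - 1*4)*14 + (16 - 1*13)/40 = (-3 - 5 - 4)*14 + (16 - 13)*(1/40) = -12*14 + 3*(1/40) = -168 + 3/40 = -6717/40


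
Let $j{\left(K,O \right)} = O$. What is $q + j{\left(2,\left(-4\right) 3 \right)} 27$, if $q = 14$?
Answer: $-310$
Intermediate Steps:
$q + j{\left(2,\left(-4\right) 3 \right)} 27 = 14 + \left(-4\right) 3 \cdot 27 = 14 - 324 = -310$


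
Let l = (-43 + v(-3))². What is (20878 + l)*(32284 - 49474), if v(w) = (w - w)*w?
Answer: -390677130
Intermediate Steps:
v(w) = 0 (v(w) = 0*w = 0)
l = 1849 (l = (-43 + 0)² = (-43)² = 1849)
(20878 + l)*(32284 - 49474) = (20878 + 1849)*(32284 - 49474) = 22727*(-17190) = -390677130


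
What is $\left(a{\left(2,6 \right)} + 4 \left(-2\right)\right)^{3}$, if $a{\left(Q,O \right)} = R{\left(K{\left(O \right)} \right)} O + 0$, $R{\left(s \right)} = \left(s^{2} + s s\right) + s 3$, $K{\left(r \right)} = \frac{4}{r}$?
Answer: $\frac{21952}{27} \approx 813.04$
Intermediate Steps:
$R{\left(s \right)} = 2 s^{2} + 3 s$ ($R{\left(s \right)} = \left(s^{2} + s^{2}\right) + 3 s = 2 s^{2} + 3 s$)
$a{\left(Q,O \right)} = 12 + \frac{32}{O}$ ($a{\left(Q,O \right)} = \frac{4}{O} \left(3 + 2 \frac{4}{O}\right) O + 0 = \frac{4}{O} \left(3 + \frac{8}{O}\right) O + 0 = \frac{4 \left(3 + \frac{8}{O}\right)}{O} O + 0 = \left(12 + \frac{32}{O}\right) + 0 = 12 + \frac{32}{O}$)
$\left(a{\left(2,6 \right)} + 4 \left(-2\right)\right)^{3} = \left(\left(12 + \frac{32}{6}\right) + 4 \left(-2\right)\right)^{3} = \left(\left(12 + 32 \cdot \frac{1}{6}\right) - 8\right)^{3} = \left(\left(12 + \frac{16}{3}\right) - 8\right)^{3} = \left(\frac{52}{3} - 8\right)^{3} = \left(\frac{28}{3}\right)^{3} = \frac{21952}{27}$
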